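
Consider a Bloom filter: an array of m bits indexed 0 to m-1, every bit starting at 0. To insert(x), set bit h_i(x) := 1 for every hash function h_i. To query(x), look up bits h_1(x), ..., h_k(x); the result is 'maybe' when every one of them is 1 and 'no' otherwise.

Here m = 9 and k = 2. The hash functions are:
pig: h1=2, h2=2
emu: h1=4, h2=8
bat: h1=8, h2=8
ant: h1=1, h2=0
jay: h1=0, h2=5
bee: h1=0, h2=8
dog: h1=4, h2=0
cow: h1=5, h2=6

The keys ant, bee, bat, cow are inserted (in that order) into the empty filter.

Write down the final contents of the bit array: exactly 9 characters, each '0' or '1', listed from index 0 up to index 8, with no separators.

Start: bits=000000000
After insert 'ant': sets bits 0 1 -> bits=110000000
After insert 'bee': sets bits 0 8 -> bits=110000001
After insert 'bat': sets bits 8 -> bits=110000001
After insert 'cow': sets bits 5 6 -> bits=110001101

Answer: 110001101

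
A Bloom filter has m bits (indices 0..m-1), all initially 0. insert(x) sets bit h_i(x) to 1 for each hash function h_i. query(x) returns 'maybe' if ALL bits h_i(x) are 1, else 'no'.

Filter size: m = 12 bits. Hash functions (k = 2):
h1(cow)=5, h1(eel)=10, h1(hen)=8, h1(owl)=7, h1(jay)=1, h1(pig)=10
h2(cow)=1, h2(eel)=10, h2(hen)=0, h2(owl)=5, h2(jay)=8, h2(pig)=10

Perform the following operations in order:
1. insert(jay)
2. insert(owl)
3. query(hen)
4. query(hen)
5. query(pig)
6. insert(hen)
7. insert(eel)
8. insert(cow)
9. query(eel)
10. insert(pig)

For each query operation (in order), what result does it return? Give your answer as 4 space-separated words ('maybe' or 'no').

Answer: no no no maybe

Derivation:
Start: bits=000000000000
Op 1: insert jay -> sets bits 1 8 -> bits=010000001000
Op 2: insert owl -> sets bits 5 7 -> bits=010001011000
Op 3: query hen -> checks bit0=0, bit8=1 (has a 0) -> no
Op 4: query hen -> checks bit0=0, bit8=1 (has a 0) -> no
Op 5: query pig -> checks bit10=0 (has a 0) -> no
Op 6: insert hen -> sets bits 0 8 -> bits=110001011000
Op 7: insert eel -> sets bits 10 -> bits=110001011010
Op 8: insert cow -> sets bits 1 5 -> bits=110001011010
Op 9: query eel -> checks bit10=1 (all 1) -> maybe
Op 10: insert pig -> sets bits 10 -> bits=110001011010
Query results in order: no no no maybe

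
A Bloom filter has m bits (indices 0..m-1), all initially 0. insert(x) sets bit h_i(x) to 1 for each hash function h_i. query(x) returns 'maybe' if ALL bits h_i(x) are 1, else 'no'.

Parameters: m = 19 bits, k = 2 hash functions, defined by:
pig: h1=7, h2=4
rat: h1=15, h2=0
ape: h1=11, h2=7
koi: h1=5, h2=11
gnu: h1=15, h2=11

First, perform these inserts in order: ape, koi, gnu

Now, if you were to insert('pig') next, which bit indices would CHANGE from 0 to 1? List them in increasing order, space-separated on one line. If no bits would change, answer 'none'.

Start: bits=0000000000000000000
After insert 'ape': sets bits 7 11 -> bits=0000000100010000000
After insert 'koi': sets bits 5 11 -> bits=0000010100010000000
After insert 'gnu': sets bits 11 15 -> bits=0000010100010001000
insert 'pig' would touch bits 4 7; currently bit4=0, bit7=1
Bits that are 0 among those (would change 0->1): 4

Answer: 4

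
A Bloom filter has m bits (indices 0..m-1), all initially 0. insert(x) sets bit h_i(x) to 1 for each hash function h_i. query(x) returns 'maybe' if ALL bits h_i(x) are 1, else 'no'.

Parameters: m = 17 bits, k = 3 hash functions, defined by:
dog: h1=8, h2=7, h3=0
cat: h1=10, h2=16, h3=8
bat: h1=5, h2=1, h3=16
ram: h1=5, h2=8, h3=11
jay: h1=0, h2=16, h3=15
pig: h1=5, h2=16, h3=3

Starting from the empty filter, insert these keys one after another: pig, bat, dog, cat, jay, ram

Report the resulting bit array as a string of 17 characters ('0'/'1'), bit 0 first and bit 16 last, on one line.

Answer: 11010101101100011

Derivation:
Start: bits=00000000000000000
After insert 'pig': sets bits 3 5 16 -> bits=00010100000000001
After insert 'bat': sets bits 1 5 16 -> bits=01010100000000001
After insert 'dog': sets bits 0 7 8 -> bits=11010101100000001
After insert 'cat': sets bits 8 10 16 -> bits=11010101101000001
After insert 'jay': sets bits 0 15 16 -> bits=11010101101000011
After insert 'ram': sets bits 5 8 11 -> bits=11010101101100011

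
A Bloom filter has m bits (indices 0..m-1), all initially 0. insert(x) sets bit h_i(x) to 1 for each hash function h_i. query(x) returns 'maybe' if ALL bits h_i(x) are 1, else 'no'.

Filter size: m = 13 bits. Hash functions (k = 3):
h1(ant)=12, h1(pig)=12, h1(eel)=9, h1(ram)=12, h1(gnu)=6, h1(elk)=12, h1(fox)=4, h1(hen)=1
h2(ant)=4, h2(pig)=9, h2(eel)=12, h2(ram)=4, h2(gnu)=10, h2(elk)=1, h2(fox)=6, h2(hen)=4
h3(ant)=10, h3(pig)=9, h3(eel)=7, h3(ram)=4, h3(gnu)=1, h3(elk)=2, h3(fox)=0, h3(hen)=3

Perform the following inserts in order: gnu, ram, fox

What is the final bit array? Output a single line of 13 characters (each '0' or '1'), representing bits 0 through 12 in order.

Answer: 1100101000101

Derivation:
Start: bits=0000000000000
After insert 'gnu': sets bits 1 6 10 -> bits=0100001000100
After insert 'ram': sets bits 4 12 -> bits=0100101000101
After insert 'fox': sets bits 0 4 6 -> bits=1100101000101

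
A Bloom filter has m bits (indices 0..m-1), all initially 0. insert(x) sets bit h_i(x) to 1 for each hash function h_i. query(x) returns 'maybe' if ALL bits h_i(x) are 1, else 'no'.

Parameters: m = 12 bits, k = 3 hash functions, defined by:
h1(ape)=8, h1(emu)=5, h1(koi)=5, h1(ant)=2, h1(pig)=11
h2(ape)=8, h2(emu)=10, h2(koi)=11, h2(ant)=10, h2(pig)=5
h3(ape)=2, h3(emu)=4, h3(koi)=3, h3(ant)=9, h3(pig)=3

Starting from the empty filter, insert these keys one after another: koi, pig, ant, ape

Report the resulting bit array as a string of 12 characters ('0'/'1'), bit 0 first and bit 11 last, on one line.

Start: bits=000000000000
After insert 'koi': sets bits 3 5 11 -> bits=000101000001
After insert 'pig': sets bits 3 5 11 -> bits=000101000001
After insert 'ant': sets bits 2 9 10 -> bits=001101000111
After insert 'ape': sets bits 2 8 -> bits=001101001111

Answer: 001101001111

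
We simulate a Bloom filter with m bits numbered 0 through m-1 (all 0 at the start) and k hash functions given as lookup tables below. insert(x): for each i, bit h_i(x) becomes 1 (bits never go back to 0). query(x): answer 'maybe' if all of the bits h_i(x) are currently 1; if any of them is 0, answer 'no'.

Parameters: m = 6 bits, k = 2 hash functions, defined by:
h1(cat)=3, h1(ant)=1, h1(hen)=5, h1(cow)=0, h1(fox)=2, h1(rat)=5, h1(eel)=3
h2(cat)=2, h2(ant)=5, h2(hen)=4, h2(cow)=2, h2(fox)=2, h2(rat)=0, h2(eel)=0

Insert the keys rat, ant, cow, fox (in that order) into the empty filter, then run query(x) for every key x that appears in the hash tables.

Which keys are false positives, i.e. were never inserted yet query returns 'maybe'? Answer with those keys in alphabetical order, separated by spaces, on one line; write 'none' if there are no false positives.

Start: bits=000000
After insert 'rat': sets bits 0 5 -> bits=100001
After insert 'ant': sets bits 1 5 -> bits=110001
After insert 'cow': sets bits 0 2 -> bits=111001
After insert 'fox': sets bits 2 -> bits=111001
Not inserted: cat eel hen — query each against bits=111001:
query cat: checks bit2=1, bit3=0 (has a 0) -> no => not a false positive
query eel: checks bit0=1, bit3=0 (has a 0) -> no => not a false positive
query hen: checks bit4=0, bit5=1 (has a 0) -> no => not a false positive
False positives (alphabetical): none

Answer: none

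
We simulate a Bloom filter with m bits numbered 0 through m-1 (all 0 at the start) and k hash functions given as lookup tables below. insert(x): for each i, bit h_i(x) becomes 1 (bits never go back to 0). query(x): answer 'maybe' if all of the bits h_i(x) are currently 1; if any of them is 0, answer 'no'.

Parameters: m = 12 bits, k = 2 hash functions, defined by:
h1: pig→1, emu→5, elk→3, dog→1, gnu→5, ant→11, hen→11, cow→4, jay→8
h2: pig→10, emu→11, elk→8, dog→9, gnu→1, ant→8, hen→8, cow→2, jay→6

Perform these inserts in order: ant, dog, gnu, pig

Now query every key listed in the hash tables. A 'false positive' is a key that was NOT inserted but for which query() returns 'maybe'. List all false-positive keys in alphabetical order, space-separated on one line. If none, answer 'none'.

Answer: emu hen

Derivation:
Start: bits=000000000000
After insert 'ant': sets bits 8 11 -> bits=000000001001
After insert 'dog': sets bits 1 9 -> bits=010000001101
After insert 'gnu': sets bits 1 5 -> bits=010001001101
After insert 'pig': sets bits 1 10 -> bits=010001001111
Not inserted: cow elk emu hen jay — query each against bits=010001001111:
query cow: checks bit2=0, bit4=0 (has a 0) -> no => not a false positive
query elk: checks bit3=0, bit8=1 (has a 0) -> no => not a false positive
query emu: checks bit5=1, bit11=1 (all 1) -> maybe => FALSE POSITIVE
query hen: checks bit8=1, bit11=1 (all 1) -> maybe => FALSE POSITIVE
query jay: checks bit6=0, bit8=1 (has a 0) -> no => not a false positive
False positives (alphabetical): emu hen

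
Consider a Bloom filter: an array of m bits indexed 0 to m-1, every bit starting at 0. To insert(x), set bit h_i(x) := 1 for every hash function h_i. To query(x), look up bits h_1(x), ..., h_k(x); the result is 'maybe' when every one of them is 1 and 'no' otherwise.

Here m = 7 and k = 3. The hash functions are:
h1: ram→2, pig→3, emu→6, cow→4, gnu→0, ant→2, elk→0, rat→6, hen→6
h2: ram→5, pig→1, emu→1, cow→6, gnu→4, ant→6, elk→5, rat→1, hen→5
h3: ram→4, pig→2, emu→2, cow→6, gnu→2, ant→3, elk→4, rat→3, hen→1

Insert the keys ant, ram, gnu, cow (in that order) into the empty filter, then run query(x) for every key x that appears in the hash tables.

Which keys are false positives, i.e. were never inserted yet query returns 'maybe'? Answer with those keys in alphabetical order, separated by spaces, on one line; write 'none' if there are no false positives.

Answer: elk

Derivation:
Start: bits=0000000
After insert 'ant': sets bits 2 3 6 -> bits=0011001
After insert 'ram': sets bits 2 4 5 -> bits=0011111
After insert 'gnu': sets bits 0 2 4 -> bits=1011111
After insert 'cow': sets bits 4 6 -> bits=1011111
Not inserted: elk emu hen pig rat — query each against bits=1011111:
query elk: checks bit0=1, bit4=1, bit5=1 (all 1) -> maybe => FALSE POSITIVE
query emu: checks bit1=0, bit2=1, bit6=1 (has a 0) -> no => not a false positive
query hen: checks bit1=0, bit5=1, bit6=1 (has a 0) -> no => not a false positive
query pig: checks bit1=0, bit2=1, bit3=1 (has a 0) -> no => not a false positive
query rat: checks bit1=0, bit3=1, bit6=1 (has a 0) -> no => not a false positive
False positives (alphabetical): elk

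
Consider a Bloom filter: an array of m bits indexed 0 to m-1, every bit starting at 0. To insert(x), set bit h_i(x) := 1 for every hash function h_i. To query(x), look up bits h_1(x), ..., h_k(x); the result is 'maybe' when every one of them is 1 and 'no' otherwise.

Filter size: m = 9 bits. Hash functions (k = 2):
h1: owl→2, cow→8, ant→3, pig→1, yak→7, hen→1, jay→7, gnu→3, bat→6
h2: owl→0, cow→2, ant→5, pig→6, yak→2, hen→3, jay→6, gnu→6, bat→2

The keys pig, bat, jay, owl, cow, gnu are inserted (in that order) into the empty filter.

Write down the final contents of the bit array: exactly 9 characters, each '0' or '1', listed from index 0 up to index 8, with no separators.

Start: bits=000000000
After insert 'pig': sets bits 1 6 -> bits=010000100
After insert 'bat': sets bits 2 6 -> bits=011000100
After insert 'jay': sets bits 6 7 -> bits=011000110
After insert 'owl': sets bits 0 2 -> bits=111000110
After insert 'cow': sets bits 2 8 -> bits=111000111
After insert 'gnu': sets bits 3 6 -> bits=111100111

Answer: 111100111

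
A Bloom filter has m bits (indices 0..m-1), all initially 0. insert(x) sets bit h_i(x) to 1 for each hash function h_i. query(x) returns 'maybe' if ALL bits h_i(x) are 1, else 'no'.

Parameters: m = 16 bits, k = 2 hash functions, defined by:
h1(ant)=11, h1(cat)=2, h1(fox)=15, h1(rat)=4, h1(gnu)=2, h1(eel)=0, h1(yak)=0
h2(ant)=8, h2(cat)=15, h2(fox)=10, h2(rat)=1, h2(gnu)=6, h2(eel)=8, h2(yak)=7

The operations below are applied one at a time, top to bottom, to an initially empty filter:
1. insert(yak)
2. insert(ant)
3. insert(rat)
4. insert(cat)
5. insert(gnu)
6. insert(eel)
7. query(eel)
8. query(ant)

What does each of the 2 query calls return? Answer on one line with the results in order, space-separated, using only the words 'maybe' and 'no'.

Answer: maybe maybe

Derivation:
Start: bits=0000000000000000
Op 1: insert yak -> sets bits 0 7 -> bits=1000000100000000
Op 2: insert ant -> sets bits 8 11 -> bits=1000000110010000
Op 3: insert rat -> sets bits 1 4 -> bits=1100100110010000
Op 4: insert cat -> sets bits 2 15 -> bits=1110100110010001
Op 5: insert gnu -> sets bits 2 6 -> bits=1110101110010001
Op 6: insert eel -> sets bits 0 8 -> bits=1110101110010001
Op 7: query eel -> checks bit0=1, bit8=1 (all 1) -> maybe
Op 8: query ant -> checks bit8=1, bit11=1 (all 1) -> maybe
Query results in order: maybe maybe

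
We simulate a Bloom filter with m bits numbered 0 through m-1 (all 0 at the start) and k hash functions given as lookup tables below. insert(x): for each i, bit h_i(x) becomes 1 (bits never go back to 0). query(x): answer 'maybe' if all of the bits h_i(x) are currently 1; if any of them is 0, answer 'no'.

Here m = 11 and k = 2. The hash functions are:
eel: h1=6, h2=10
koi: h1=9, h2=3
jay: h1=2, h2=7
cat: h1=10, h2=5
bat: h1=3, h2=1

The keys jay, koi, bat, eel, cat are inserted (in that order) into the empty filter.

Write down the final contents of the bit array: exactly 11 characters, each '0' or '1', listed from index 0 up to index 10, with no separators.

Start: bits=00000000000
After insert 'jay': sets bits 2 7 -> bits=00100001000
After insert 'koi': sets bits 3 9 -> bits=00110001010
After insert 'bat': sets bits 1 3 -> bits=01110001010
After insert 'eel': sets bits 6 10 -> bits=01110011011
After insert 'cat': sets bits 5 10 -> bits=01110111011

Answer: 01110111011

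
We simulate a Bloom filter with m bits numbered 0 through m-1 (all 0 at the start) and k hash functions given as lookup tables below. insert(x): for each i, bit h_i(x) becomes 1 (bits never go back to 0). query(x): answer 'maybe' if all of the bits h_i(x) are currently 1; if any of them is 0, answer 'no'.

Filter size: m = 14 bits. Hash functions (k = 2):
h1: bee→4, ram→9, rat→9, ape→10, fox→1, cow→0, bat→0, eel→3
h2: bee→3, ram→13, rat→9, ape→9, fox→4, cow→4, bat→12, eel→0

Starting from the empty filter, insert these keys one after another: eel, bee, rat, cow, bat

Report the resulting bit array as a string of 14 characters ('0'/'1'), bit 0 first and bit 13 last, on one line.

Answer: 10011000010010

Derivation:
Start: bits=00000000000000
After insert 'eel': sets bits 0 3 -> bits=10010000000000
After insert 'bee': sets bits 3 4 -> bits=10011000000000
After insert 'rat': sets bits 9 -> bits=10011000010000
After insert 'cow': sets bits 0 4 -> bits=10011000010000
After insert 'bat': sets bits 0 12 -> bits=10011000010010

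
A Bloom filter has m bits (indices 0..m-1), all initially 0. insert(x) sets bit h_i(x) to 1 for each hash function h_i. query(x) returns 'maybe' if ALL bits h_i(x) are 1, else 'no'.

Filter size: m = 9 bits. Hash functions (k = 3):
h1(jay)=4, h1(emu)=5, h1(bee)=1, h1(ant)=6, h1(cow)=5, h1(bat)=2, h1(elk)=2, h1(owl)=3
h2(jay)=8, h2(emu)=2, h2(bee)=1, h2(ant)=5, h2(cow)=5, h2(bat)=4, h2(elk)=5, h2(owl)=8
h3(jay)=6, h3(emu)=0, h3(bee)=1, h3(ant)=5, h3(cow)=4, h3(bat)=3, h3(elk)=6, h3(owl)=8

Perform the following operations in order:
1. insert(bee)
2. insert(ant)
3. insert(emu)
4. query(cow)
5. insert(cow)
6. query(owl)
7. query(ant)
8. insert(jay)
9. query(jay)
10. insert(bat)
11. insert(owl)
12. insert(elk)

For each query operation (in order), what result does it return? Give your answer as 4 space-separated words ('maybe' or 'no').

Start: bits=000000000
Op 1: insert bee -> sets bits 1 -> bits=010000000
Op 2: insert ant -> sets bits 5 6 -> bits=010001100
Op 3: insert emu -> sets bits 0 2 5 -> bits=111001100
Op 4: query cow -> checks bit4=0, bit5=1 (has a 0) -> no
Op 5: insert cow -> sets bits 4 5 -> bits=111011100
Op 6: query owl -> checks bit3=0, bit8=0 (has a 0) -> no
Op 7: query ant -> checks bit5=1, bit6=1 (all 1) -> maybe
Op 8: insert jay -> sets bits 4 6 8 -> bits=111011101
Op 9: query jay -> checks bit4=1, bit6=1, bit8=1 (all 1) -> maybe
Op 10: insert bat -> sets bits 2 3 4 -> bits=111111101
Op 11: insert owl -> sets bits 3 8 -> bits=111111101
Op 12: insert elk -> sets bits 2 5 6 -> bits=111111101
Query results in order: no no maybe maybe

Answer: no no maybe maybe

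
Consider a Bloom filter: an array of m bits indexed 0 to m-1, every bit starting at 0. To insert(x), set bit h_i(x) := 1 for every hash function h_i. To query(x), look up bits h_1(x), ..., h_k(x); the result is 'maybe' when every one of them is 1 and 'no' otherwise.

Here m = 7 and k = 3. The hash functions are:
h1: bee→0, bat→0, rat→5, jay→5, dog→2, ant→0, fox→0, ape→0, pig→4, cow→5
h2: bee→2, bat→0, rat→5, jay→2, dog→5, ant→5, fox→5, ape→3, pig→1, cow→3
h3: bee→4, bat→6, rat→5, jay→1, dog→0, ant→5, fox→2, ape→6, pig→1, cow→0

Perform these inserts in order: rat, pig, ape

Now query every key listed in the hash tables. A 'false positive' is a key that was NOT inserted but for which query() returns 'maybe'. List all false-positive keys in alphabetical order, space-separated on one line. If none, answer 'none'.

Answer: ant bat cow

Derivation:
Start: bits=0000000
After insert 'rat': sets bits 5 -> bits=0000010
After insert 'pig': sets bits 1 4 -> bits=0100110
After insert 'ape': sets bits 0 3 6 -> bits=1101111
Not inserted: ant bat bee cow dog fox jay — query each against bits=1101111:
query ant: checks bit0=1, bit5=1 (all 1) -> maybe => FALSE POSITIVE
query bat: checks bit0=1, bit6=1 (all 1) -> maybe => FALSE POSITIVE
query bee: checks bit0=1, bit2=0, bit4=1 (has a 0) -> no => not a false positive
query cow: checks bit0=1, bit3=1, bit5=1 (all 1) -> maybe => FALSE POSITIVE
query dog: checks bit0=1, bit2=0, bit5=1 (has a 0) -> no => not a false positive
query fox: checks bit0=1, bit2=0, bit5=1 (has a 0) -> no => not a false positive
query jay: checks bit1=1, bit2=0, bit5=1 (has a 0) -> no => not a false positive
False positives (alphabetical): ant bat cow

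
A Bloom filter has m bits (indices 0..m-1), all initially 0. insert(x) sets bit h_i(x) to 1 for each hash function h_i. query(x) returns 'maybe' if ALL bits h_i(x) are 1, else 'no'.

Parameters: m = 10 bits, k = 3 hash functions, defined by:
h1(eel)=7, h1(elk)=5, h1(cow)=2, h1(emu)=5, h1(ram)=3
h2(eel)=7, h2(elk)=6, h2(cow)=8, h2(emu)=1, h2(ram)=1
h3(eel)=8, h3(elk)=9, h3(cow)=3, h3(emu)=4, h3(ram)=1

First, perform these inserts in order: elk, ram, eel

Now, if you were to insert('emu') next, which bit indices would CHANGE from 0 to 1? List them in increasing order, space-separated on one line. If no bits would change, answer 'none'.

Answer: 4

Derivation:
Start: bits=0000000000
After insert 'elk': sets bits 5 6 9 -> bits=0000011001
After insert 'ram': sets bits 1 3 -> bits=0101011001
After insert 'eel': sets bits 7 8 -> bits=0101011111
insert 'emu' would touch bits 1 4 5; currently bit1=1, bit4=0, bit5=1
Bits that are 0 among those (would change 0->1): 4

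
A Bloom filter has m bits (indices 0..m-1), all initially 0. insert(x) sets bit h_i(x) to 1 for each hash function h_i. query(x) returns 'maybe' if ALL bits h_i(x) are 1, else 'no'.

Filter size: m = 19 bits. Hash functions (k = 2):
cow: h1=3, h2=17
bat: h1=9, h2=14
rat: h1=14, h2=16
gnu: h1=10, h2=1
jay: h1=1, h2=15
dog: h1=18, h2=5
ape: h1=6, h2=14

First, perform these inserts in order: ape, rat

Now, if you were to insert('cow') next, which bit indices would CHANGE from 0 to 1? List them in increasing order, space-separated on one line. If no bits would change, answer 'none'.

Answer: 3 17

Derivation:
Start: bits=0000000000000000000
After insert 'ape': sets bits 6 14 -> bits=0000001000000010000
After insert 'rat': sets bits 14 16 -> bits=0000001000000010100
insert 'cow' would touch bits 3 17; currently bit3=0, bit17=0
Bits that are 0 among those (would change 0->1): 3 17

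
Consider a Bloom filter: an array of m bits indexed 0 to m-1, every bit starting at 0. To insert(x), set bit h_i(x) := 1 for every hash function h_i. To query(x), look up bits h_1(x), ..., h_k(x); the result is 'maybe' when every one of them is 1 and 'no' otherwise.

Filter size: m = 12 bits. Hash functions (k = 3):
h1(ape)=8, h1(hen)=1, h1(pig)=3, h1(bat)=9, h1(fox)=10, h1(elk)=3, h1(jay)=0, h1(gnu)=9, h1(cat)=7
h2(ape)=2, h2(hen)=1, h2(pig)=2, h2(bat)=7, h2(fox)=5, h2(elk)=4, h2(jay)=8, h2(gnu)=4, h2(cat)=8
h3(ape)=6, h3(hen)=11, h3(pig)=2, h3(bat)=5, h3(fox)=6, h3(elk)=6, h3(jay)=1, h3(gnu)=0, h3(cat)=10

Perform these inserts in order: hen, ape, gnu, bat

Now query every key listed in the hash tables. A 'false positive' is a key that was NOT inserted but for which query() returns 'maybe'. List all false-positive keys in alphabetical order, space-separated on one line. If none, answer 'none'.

Start: bits=000000000000
After insert 'hen': sets bits 1 11 -> bits=010000000001
After insert 'ape': sets bits 2 6 8 -> bits=011000101001
After insert 'gnu': sets bits 0 4 9 -> bits=111010101101
After insert 'bat': sets bits 5 7 9 -> bits=111011111101
Not inserted: cat elk fox jay pig — query each against bits=111011111101:
query cat: checks bit7=1, bit8=1, bit10=0 (has a 0) -> no => not a false positive
query elk: checks bit3=0, bit4=1, bit6=1 (has a 0) -> no => not a false positive
query fox: checks bit5=1, bit6=1, bit10=0 (has a 0) -> no => not a false positive
query jay: checks bit0=1, bit1=1, bit8=1 (all 1) -> maybe => FALSE POSITIVE
query pig: checks bit2=1, bit3=0 (has a 0) -> no => not a false positive
False positives (alphabetical): jay

Answer: jay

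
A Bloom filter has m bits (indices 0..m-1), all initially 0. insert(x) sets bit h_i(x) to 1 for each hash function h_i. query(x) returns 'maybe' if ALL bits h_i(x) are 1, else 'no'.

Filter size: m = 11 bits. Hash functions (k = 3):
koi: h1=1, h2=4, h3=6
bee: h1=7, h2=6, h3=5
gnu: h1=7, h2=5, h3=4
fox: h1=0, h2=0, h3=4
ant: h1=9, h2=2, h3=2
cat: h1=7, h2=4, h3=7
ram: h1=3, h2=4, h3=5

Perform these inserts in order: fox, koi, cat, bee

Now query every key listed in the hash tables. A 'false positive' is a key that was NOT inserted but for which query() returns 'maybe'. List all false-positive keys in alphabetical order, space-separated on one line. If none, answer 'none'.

Answer: gnu

Derivation:
Start: bits=00000000000
After insert 'fox': sets bits 0 4 -> bits=10001000000
After insert 'koi': sets bits 1 4 6 -> bits=11001010000
After insert 'cat': sets bits 4 7 -> bits=11001011000
After insert 'bee': sets bits 5 6 7 -> bits=11001111000
Not inserted: ant gnu ram — query each against bits=11001111000:
query ant: checks bit2=0, bit9=0 (has a 0) -> no => not a false positive
query gnu: checks bit4=1, bit5=1, bit7=1 (all 1) -> maybe => FALSE POSITIVE
query ram: checks bit3=0, bit4=1, bit5=1 (has a 0) -> no => not a false positive
False positives (alphabetical): gnu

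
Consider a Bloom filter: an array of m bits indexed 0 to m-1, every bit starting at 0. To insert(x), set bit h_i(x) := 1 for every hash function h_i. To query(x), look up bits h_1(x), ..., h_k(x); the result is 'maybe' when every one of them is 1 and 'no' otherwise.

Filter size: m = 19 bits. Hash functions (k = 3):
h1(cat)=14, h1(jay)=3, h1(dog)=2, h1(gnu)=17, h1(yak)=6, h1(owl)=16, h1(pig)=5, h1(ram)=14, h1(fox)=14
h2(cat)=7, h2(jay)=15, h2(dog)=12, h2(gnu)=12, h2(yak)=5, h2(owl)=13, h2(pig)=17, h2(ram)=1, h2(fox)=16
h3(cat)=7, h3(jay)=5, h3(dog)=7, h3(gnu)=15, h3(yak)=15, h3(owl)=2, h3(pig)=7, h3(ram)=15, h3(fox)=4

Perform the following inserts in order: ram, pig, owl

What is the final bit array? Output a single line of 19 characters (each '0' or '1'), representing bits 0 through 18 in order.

Answer: 0110010100000111110

Derivation:
Start: bits=0000000000000000000
After insert 'ram': sets bits 1 14 15 -> bits=0100000000000011000
After insert 'pig': sets bits 5 7 17 -> bits=0100010100000011010
After insert 'owl': sets bits 2 13 16 -> bits=0110010100000111110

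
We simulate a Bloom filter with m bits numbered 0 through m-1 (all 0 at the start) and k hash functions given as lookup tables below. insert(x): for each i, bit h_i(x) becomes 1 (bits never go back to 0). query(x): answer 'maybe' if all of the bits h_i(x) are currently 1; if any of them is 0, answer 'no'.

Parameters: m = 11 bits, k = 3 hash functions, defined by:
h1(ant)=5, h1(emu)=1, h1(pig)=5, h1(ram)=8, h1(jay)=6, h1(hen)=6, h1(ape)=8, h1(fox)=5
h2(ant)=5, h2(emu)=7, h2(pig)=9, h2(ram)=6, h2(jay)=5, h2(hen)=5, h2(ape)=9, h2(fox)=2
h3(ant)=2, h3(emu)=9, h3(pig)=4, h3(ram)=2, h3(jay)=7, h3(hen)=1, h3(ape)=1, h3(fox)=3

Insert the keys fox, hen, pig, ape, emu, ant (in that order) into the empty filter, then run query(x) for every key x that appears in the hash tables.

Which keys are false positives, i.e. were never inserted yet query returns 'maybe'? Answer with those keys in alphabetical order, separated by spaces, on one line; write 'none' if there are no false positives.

Start: bits=00000000000
After insert 'fox': sets bits 2 3 5 -> bits=00110100000
After insert 'hen': sets bits 1 5 6 -> bits=01110110000
After insert 'pig': sets bits 4 5 9 -> bits=01111110010
After insert 'ape': sets bits 1 8 9 -> bits=01111110110
After insert 'emu': sets bits 1 7 9 -> bits=01111111110
After insert 'ant': sets bits 2 5 -> bits=01111111110
Not inserted: jay ram — query each against bits=01111111110:
query jay: checks bit5=1, bit6=1, bit7=1 (all 1) -> maybe => FALSE POSITIVE
query ram: checks bit2=1, bit6=1, bit8=1 (all 1) -> maybe => FALSE POSITIVE
False positives (alphabetical): jay ram

Answer: jay ram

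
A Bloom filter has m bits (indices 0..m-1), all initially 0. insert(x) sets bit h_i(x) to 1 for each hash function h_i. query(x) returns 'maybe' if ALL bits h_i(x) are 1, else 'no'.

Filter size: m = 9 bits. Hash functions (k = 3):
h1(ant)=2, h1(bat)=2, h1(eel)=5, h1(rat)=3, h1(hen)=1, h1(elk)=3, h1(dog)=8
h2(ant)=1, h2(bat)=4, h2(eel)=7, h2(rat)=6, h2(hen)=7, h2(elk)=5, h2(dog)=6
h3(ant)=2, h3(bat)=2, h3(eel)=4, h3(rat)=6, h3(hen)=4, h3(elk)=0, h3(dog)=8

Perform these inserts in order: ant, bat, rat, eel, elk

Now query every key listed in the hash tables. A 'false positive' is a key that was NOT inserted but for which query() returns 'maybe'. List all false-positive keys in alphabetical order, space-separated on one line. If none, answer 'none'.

Answer: hen

Derivation:
Start: bits=000000000
After insert 'ant': sets bits 1 2 -> bits=011000000
After insert 'bat': sets bits 2 4 -> bits=011010000
After insert 'rat': sets bits 3 6 -> bits=011110100
After insert 'eel': sets bits 4 5 7 -> bits=011111110
After insert 'elk': sets bits 0 3 5 -> bits=111111110
Not inserted: dog hen — query each against bits=111111110:
query dog: checks bit6=1, bit8=0 (has a 0) -> no => not a false positive
query hen: checks bit1=1, bit4=1, bit7=1 (all 1) -> maybe => FALSE POSITIVE
False positives (alphabetical): hen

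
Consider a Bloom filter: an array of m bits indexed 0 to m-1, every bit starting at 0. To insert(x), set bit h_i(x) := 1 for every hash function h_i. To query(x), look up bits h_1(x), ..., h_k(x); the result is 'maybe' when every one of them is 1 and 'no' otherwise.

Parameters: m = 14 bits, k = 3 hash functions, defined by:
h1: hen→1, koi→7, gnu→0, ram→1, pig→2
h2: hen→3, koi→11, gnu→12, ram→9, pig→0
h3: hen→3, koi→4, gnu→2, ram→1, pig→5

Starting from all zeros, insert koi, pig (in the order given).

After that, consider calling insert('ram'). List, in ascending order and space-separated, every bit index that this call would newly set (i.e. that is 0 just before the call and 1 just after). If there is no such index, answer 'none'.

Answer: 1 9

Derivation:
Start: bits=00000000000000
After insert 'koi': sets bits 4 7 11 -> bits=00001001000100
After insert 'pig': sets bits 0 2 5 -> bits=10101101000100
insert 'ram' would touch bits 1 9; currently bit1=0, bit9=0
Bits that are 0 among those (would change 0->1): 1 9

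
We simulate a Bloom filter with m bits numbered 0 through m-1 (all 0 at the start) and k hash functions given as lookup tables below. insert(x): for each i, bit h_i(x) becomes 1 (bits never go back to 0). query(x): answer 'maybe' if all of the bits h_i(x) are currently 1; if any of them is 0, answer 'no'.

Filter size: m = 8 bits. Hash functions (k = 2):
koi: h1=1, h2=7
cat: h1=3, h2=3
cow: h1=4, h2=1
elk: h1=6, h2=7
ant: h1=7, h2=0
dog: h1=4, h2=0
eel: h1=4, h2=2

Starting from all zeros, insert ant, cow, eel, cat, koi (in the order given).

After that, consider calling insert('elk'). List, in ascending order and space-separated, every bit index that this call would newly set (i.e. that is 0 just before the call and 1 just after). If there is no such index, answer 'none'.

Answer: 6

Derivation:
Start: bits=00000000
After insert 'ant': sets bits 0 7 -> bits=10000001
After insert 'cow': sets bits 1 4 -> bits=11001001
After insert 'eel': sets bits 2 4 -> bits=11101001
After insert 'cat': sets bits 3 -> bits=11111001
After insert 'koi': sets bits 1 7 -> bits=11111001
insert 'elk' would touch bits 6 7; currently bit6=0, bit7=1
Bits that are 0 among those (would change 0->1): 6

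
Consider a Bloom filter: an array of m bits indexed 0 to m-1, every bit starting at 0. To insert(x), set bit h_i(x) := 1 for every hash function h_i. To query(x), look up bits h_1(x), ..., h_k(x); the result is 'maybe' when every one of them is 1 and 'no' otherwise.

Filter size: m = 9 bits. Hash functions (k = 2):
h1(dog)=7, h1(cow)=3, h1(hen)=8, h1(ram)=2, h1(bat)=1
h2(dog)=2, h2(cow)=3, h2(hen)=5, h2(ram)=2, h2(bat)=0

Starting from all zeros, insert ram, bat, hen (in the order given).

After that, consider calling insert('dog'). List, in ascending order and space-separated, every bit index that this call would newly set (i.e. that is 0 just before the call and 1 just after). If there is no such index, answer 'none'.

Answer: 7

Derivation:
Start: bits=000000000
After insert 'ram': sets bits 2 -> bits=001000000
After insert 'bat': sets bits 0 1 -> bits=111000000
After insert 'hen': sets bits 5 8 -> bits=111001001
insert 'dog' would touch bits 2 7; currently bit2=1, bit7=0
Bits that are 0 among those (would change 0->1): 7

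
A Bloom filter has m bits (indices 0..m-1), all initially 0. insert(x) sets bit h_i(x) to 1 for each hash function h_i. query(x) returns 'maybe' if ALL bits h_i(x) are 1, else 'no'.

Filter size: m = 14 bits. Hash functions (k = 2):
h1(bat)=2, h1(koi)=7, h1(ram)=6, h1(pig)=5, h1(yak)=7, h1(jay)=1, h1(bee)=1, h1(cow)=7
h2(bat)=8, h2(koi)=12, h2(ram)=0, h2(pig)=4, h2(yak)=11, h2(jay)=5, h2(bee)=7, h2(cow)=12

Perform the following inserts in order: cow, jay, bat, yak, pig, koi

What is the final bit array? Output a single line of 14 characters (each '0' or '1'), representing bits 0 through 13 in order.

Start: bits=00000000000000
After insert 'cow': sets bits 7 12 -> bits=00000001000010
After insert 'jay': sets bits 1 5 -> bits=01000101000010
After insert 'bat': sets bits 2 8 -> bits=01100101100010
After insert 'yak': sets bits 7 11 -> bits=01100101100110
After insert 'pig': sets bits 4 5 -> bits=01101101100110
After insert 'koi': sets bits 7 12 -> bits=01101101100110

Answer: 01101101100110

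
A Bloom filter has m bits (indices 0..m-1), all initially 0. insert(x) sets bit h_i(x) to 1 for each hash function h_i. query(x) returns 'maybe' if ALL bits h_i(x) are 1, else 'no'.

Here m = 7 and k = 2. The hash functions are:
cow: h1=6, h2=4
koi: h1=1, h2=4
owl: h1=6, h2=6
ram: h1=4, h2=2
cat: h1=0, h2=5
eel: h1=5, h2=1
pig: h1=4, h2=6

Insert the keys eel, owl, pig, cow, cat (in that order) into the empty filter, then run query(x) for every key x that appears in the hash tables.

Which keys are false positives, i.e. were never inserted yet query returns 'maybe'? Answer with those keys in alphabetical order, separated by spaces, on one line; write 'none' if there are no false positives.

Answer: koi

Derivation:
Start: bits=0000000
After insert 'eel': sets bits 1 5 -> bits=0100010
After insert 'owl': sets bits 6 -> bits=0100011
After insert 'pig': sets bits 4 6 -> bits=0100111
After insert 'cow': sets bits 4 6 -> bits=0100111
After insert 'cat': sets bits 0 5 -> bits=1100111
Not inserted: koi ram — query each against bits=1100111:
query koi: checks bit1=1, bit4=1 (all 1) -> maybe => FALSE POSITIVE
query ram: checks bit2=0, bit4=1 (has a 0) -> no => not a false positive
False positives (alphabetical): koi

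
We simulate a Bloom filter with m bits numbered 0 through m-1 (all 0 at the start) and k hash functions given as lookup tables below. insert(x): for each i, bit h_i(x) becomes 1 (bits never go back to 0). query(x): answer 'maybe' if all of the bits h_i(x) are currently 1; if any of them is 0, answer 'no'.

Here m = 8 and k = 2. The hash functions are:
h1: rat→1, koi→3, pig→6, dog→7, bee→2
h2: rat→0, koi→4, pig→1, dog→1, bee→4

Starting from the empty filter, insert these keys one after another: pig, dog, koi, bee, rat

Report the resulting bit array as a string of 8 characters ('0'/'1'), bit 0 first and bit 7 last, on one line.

Start: bits=00000000
After insert 'pig': sets bits 1 6 -> bits=01000010
After insert 'dog': sets bits 1 7 -> bits=01000011
After insert 'koi': sets bits 3 4 -> bits=01011011
After insert 'bee': sets bits 2 4 -> bits=01111011
After insert 'rat': sets bits 0 1 -> bits=11111011

Answer: 11111011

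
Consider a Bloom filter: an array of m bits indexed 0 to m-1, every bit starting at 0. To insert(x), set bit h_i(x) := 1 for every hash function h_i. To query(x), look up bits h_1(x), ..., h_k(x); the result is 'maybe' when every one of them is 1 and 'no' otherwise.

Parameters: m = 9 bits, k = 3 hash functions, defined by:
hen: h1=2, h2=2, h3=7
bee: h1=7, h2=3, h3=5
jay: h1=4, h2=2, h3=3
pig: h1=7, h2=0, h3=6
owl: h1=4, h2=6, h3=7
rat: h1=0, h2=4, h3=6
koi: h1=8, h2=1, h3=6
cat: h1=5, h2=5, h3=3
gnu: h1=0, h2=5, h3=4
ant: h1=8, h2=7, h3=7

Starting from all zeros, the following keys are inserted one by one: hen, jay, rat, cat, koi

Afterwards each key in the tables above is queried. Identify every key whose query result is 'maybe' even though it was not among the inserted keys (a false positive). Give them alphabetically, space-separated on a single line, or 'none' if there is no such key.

Start: bits=000000000
After insert 'hen': sets bits 2 7 -> bits=001000010
After insert 'jay': sets bits 2 3 4 -> bits=001110010
After insert 'rat': sets bits 0 4 6 -> bits=101110110
After insert 'cat': sets bits 3 5 -> bits=101111110
After insert 'koi': sets bits 1 6 8 -> bits=111111111
Not inserted: ant bee gnu owl pig — query each against bits=111111111:
query ant: checks bit7=1, bit8=1 (all 1) -> maybe => FALSE POSITIVE
query bee: checks bit3=1, bit5=1, bit7=1 (all 1) -> maybe => FALSE POSITIVE
query gnu: checks bit0=1, bit4=1, bit5=1 (all 1) -> maybe => FALSE POSITIVE
query owl: checks bit4=1, bit6=1, bit7=1 (all 1) -> maybe => FALSE POSITIVE
query pig: checks bit0=1, bit6=1, bit7=1 (all 1) -> maybe => FALSE POSITIVE
False positives (alphabetical): ant bee gnu owl pig

Answer: ant bee gnu owl pig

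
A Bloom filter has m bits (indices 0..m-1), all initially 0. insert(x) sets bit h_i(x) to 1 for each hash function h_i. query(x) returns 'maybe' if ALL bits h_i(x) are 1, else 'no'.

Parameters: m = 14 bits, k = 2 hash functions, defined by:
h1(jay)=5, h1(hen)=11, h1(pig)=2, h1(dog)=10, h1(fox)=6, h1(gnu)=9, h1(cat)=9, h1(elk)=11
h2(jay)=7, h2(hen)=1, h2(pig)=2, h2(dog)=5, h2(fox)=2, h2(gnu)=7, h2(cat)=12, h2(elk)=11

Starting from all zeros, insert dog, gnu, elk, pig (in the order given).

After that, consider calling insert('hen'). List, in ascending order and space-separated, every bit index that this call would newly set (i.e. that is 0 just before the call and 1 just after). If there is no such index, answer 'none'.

Answer: 1

Derivation:
Start: bits=00000000000000
After insert 'dog': sets bits 5 10 -> bits=00000100001000
After insert 'gnu': sets bits 7 9 -> bits=00000101011000
After insert 'elk': sets bits 11 -> bits=00000101011100
After insert 'pig': sets bits 2 -> bits=00100101011100
insert 'hen' would touch bits 1 11; currently bit1=0, bit11=1
Bits that are 0 among those (would change 0->1): 1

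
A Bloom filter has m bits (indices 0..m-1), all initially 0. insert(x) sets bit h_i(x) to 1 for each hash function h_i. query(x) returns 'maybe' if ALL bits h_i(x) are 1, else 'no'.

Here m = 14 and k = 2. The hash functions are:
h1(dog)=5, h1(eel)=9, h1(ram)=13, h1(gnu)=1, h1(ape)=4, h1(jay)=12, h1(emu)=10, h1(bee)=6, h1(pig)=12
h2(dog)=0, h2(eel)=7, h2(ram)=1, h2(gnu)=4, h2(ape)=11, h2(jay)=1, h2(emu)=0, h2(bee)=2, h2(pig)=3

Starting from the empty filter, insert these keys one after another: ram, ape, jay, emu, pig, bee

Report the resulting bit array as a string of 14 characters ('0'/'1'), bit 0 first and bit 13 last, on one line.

Answer: 11111010001111

Derivation:
Start: bits=00000000000000
After insert 'ram': sets bits 1 13 -> bits=01000000000001
After insert 'ape': sets bits 4 11 -> bits=01001000000101
After insert 'jay': sets bits 1 12 -> bits=01001000000111
After insert 'emu': sets bits 0 10 -> bits=11001000001111
After insert 'pig': sets bits 3 12 -> bits=11011000001111
After insert 'bee': sets bits 2 6 -> bits=11111010001111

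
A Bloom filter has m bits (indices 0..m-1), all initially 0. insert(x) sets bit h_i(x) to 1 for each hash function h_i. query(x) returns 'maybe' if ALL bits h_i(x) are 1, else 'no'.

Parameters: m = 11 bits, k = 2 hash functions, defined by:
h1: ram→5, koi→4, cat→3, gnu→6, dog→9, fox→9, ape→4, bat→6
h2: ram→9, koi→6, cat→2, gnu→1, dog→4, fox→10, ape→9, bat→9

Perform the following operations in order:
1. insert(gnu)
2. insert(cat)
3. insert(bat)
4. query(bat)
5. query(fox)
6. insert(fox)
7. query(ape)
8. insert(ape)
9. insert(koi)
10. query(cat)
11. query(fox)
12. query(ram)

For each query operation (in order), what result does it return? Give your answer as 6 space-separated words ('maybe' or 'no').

Start: bits=00000000000
Op 1: insert gnu -> sets bits 1 6 -> bits=01000010000
Op 2: insert cat -> sets bits 2 3 -> bits=01110010000
Op 3: insert bat -> sets bits 6 9 -> bits=01110010010
Op 4: query bat -> checks bit6=1, bit9=1 (all 1) -> maybe
Op 5: query fox -> checks bit9=1, bit10=0 (has a 0) -> no
Op 6: insert fox -> sets bits 9 10 -> bits=01110010011
Op 7: query ape -> checks bit4=0, bit9=1 (has a 0) -> no
Op 8: insert ape -> sets bits 4 9 -> bits=01111010011
Op 9: insert koi -> sets bits 4 6 -> bits=01111010011
Op 10: query cat -> checks bit2=1, bit3=1 (all 1) -> maybe
Op 11: query fox -> checks bit9=1, bit10=1 (all 1) -> maybe
Op 12: query ram -> checks bit5=0, bit9=1 (has a 0) -> no
Query results in order: maybe no no maybe maybe no

Answer: maybe no no maybe maybe no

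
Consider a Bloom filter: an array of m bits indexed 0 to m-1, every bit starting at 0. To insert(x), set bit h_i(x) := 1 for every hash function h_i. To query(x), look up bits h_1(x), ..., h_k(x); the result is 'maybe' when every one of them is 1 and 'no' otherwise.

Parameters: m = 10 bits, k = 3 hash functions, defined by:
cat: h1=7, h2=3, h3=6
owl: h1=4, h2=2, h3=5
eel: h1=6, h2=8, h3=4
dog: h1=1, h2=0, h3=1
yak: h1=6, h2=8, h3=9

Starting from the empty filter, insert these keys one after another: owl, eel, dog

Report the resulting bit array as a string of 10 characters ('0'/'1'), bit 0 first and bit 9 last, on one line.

Answer: 1110111010

Derivation:
Start: bits=0000000000
After insert 'owl': sets bits 2 4 5 -> bits=0010110000
After insert 'eel': sets bits 4 6 8 -> bits=0010111010
After insert 'dog': sets bits 0 1 -> bits=1110111010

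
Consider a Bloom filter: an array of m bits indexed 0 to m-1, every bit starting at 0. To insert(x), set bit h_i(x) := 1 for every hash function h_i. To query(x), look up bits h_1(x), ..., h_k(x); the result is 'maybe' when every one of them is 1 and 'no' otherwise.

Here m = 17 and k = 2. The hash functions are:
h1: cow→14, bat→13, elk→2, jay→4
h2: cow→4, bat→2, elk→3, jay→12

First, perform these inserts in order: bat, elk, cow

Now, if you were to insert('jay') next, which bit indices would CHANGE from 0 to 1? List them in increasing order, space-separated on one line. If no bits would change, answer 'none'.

Answer: 12

Derivation:
Start: bits=00000000000000000
After insert 'bat': sets bits 2 13 -> bits=00100000000001000
After insert 'elk': sets bits 2 3 -> bits=00110000000001000
After insert 'cow': sets bits 4 14 -> bits=00111000000001100
insert 'jay' would touch bits 4 12; currently bit4=1, bit12=0
Bits that are 0 among those (would change 0->1): 12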